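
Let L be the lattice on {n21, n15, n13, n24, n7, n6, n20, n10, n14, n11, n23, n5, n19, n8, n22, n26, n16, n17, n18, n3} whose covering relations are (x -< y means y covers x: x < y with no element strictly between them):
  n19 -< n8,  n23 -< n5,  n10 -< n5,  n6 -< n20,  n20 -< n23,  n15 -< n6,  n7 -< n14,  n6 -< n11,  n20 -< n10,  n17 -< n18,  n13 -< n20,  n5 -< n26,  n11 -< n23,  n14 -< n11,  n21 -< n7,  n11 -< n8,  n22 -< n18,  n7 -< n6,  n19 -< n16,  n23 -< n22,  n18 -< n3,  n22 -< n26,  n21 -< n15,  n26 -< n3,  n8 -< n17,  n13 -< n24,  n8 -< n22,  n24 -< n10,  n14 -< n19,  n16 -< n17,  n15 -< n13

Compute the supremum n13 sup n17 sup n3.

Common upper bounds of {n13, n17, n3}: n3.
The least among these is n3.

n3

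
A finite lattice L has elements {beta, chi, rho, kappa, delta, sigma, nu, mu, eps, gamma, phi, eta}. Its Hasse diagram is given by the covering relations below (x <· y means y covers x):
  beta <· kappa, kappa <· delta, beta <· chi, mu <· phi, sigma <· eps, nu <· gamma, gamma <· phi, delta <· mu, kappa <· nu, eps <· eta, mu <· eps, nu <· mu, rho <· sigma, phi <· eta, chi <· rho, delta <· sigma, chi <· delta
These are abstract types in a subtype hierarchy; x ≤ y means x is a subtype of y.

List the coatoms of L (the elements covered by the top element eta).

eps, phi

The coatoms are exactly the elements covered by eta: eps, phi.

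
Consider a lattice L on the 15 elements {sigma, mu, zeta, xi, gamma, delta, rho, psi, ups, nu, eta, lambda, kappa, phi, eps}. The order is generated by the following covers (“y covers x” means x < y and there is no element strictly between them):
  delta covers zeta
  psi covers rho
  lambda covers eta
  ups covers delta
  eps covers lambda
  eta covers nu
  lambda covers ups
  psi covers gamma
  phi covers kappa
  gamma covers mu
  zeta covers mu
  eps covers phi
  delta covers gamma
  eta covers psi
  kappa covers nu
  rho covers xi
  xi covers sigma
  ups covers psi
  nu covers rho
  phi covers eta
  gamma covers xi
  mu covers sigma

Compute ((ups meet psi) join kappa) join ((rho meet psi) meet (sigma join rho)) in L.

ups ∧ psi = psi
psi ∨ kappa = phi
rho ∧ psi = rho
sigma ∨ rho = rho
rho ∧ rho = rho
phi ∨ rho = phi

phi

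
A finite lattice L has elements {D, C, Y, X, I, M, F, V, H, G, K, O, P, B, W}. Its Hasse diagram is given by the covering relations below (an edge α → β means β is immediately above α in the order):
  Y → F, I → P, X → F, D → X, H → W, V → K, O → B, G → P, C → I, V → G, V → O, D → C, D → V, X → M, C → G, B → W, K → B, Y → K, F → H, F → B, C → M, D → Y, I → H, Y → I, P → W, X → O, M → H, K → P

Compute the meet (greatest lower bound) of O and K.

Common lower bounds of {O, K}: D, V.
The greatest among these is V.

V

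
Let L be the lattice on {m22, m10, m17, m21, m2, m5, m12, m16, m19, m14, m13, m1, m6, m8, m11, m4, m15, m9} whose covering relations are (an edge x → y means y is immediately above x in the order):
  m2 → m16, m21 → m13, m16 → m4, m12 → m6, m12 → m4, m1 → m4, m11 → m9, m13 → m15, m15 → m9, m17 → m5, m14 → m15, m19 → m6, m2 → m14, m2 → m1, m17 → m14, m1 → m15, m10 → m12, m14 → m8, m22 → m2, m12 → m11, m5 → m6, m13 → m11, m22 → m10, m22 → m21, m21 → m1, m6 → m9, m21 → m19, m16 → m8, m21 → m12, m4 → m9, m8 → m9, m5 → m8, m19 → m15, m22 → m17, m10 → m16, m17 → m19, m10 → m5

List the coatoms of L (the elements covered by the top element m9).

The coatoms are exactly the elements covered by m9: m11, m15, m4, m6, m8.

m11, m15, m4, m6, m8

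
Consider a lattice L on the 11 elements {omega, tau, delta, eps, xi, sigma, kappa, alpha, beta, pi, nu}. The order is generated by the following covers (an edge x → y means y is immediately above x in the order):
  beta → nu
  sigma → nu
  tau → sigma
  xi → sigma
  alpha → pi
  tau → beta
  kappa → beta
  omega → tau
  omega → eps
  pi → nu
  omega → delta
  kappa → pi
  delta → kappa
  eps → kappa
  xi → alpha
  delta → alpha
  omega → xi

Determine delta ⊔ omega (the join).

Common upper bounds of {delta, omega}: alpha, beta, delta, kappa, nu, pi.
The least among these is delta.

delta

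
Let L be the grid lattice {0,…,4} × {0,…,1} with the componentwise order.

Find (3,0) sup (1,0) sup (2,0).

In a product of chains, the join is componentwise max, giving (3,0).

(3,0)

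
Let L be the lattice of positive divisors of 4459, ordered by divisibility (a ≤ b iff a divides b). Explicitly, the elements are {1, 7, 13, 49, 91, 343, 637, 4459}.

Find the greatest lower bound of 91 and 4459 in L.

91

In the divisibility order, the meet is the greatest common divisor: gcd(91, 4459) = 91.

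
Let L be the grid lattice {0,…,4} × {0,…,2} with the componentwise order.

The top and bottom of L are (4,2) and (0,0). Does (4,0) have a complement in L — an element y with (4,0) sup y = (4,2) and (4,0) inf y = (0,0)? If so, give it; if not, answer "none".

Need y with (4,0) ∨ y = (4,2) and (4,0) ∧ y = (0,0).
Checking each element gives: (0,2).

(0,2)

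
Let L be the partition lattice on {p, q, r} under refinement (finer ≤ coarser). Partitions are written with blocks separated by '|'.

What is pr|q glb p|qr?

The meet (common refinement) of pr|q and p|qr intersects blocks pairwise, giving p|q|r.

p|q|r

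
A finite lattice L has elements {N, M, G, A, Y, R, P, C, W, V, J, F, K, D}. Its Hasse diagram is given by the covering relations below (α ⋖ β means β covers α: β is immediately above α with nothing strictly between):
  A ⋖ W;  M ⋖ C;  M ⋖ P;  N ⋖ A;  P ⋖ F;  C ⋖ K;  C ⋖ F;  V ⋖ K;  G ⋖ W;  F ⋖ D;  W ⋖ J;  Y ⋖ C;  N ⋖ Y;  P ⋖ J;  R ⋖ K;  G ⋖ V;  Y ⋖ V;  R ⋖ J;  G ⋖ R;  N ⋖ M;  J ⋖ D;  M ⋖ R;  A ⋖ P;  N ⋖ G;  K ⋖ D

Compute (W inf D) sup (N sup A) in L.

W

W ∧ D = W
N ∨ A = A
W ∨ A = W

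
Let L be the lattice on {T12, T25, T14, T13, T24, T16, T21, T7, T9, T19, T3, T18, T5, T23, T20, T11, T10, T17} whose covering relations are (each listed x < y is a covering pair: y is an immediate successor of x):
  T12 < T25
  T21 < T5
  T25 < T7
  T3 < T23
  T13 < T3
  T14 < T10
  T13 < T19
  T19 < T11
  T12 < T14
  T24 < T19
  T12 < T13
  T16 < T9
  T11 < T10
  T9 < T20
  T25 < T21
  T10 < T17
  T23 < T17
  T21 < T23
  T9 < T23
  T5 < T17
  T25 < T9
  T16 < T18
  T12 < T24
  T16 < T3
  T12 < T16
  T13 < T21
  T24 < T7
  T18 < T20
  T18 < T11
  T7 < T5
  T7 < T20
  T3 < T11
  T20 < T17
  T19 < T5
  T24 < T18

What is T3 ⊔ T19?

Common upper bounds of {T3, T19}: T10, T11, T17.
The least among these is T11.

T11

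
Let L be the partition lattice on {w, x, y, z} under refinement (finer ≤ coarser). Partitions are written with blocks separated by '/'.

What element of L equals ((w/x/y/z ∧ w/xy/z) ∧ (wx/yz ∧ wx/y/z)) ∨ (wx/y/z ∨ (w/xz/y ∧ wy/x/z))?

w/x/y/z ∧ w/xy/z = w/x/y/z
wx/yz ∧ wx/y/z = wx/y/z
w/x/y/z ∧ wx/y/z = w/x/y/z
w/xz/y ∧ wy/x/z = w/x/y/z
wx/y/z ∨ w/x/y/z = wx/y/z
w/x/y/z ∨ wx/y/z = wx/y/z

wx/y/z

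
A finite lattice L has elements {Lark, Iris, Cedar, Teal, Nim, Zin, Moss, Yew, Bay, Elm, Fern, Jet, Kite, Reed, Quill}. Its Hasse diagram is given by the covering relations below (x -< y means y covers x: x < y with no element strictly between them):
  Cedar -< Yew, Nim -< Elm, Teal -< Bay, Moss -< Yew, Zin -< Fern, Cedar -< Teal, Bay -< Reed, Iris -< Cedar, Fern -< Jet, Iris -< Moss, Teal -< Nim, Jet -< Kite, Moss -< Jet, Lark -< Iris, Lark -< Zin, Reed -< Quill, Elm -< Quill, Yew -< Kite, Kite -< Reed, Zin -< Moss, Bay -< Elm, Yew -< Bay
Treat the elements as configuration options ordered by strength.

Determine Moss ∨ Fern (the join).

Common upper bounds of {Moss, Fern}: Jet, Kite, Quill, Reed.
The least among these is Jet.

Jet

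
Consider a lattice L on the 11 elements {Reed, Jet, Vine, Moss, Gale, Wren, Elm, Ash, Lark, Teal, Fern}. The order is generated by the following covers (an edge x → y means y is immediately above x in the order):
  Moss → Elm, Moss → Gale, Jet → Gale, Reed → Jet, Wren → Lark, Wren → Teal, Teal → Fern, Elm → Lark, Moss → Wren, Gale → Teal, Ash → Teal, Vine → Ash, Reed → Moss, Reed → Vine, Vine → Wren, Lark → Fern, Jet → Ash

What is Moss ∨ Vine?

Wren

Common upper bounds of {Moss, Vine}: Fern, Lark, Teal, Wren.
The least among these is Wren.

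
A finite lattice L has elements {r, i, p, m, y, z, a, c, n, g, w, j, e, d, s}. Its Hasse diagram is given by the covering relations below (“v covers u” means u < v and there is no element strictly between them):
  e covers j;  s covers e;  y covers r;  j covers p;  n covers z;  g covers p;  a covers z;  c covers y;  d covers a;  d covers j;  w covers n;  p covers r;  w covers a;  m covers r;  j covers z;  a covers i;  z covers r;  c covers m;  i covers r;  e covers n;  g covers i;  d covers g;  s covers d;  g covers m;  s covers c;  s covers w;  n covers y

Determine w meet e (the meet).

Common lower bounds of {w, e}: n, r, y, z.
The greatest among these is n.

n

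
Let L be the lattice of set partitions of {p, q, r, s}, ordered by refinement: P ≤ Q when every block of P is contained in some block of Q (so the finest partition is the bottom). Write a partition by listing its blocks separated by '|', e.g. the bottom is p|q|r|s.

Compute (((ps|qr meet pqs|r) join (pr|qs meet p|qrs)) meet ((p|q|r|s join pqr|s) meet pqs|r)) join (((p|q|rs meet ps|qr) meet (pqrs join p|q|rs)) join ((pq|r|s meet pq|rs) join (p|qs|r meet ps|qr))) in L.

pq|r|s

ps|qr ∧ pqs|r = ps|q|r
pr|qs ∧ p|qrs = p|qs|r
ps|q|r ∨ p|qs|r = pqs|r
p|q|r|s ∨ pqr|s = pqr|s
pqr|s ∧ pqs|r = pq|r|s
pqs|r ∧ pq|r|s = pq|r|s
p|q|rs ∧ ps|qr = p|q|r|s
pqrs ∨ p|q|rs = pqrs
p|q|r|s ∧ pqrs = p|q|r|s
pq|r|s ∧ pq|rs = pq|r|s
p|qs|r ∧ ps|qr = p|q|r|s
pq|r|s ∨ p|q|r|s = pq|r|s
p|q|r|s ∨ pq|r|s = pq|r|s
pq|r|s ∨ pq|r|s = pq|r|s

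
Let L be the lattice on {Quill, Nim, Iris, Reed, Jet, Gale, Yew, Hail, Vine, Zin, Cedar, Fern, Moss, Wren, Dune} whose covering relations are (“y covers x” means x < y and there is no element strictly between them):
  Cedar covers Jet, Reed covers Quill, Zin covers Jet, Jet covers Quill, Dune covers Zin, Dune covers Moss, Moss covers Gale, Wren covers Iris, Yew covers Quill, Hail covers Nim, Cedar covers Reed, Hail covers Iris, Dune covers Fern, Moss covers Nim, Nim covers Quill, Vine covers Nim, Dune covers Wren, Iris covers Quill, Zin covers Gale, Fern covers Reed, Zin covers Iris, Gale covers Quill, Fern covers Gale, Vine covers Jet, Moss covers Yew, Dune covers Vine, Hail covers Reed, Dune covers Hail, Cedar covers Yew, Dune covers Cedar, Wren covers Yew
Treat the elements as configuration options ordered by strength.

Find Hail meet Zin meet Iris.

Common lower bounds of {Hail, Zin, Iris}: Iris, Quill.
The greatest among these is Iris.

Iris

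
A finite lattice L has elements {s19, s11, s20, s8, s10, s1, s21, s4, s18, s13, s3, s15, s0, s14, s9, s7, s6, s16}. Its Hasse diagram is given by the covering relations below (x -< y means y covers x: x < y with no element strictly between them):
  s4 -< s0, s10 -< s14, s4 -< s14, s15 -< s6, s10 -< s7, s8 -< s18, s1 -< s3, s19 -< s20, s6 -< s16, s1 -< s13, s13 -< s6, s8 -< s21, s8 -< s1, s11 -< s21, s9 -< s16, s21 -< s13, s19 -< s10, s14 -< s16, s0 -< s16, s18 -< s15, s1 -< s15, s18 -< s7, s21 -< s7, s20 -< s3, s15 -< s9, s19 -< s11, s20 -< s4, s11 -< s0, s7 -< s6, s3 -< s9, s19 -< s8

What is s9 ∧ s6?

s15

Common lower bounds of {s9, s6}: s1, s15, s18, s19, s8.
The greatest among these is s15.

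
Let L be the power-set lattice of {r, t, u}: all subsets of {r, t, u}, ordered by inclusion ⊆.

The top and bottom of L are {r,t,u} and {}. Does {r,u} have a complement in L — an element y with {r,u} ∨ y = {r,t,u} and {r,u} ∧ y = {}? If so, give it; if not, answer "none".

{t}

Need y with {r,u} ∨ y = {r,t,u} and {r,u} ∧ y = {}.
Checking each element gives: {t}.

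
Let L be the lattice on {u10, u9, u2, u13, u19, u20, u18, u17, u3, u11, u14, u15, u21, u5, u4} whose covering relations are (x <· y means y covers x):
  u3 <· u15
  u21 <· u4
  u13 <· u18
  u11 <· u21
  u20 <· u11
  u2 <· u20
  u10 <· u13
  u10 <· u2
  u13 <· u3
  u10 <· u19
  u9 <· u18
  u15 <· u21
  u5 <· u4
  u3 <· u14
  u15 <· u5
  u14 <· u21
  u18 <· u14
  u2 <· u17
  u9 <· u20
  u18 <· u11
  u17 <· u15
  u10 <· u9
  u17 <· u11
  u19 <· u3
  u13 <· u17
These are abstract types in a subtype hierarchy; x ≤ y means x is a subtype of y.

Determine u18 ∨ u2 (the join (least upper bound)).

Common upper bounds of {u18, u2}: u11, u21, u4.
The least among these is u11.

u11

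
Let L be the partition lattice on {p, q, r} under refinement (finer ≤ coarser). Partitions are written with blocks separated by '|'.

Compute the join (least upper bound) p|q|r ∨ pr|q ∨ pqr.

pqr

The join of p|q|r, pr|q, pqr merges any blocks that overlap across the partitions, giving pqr.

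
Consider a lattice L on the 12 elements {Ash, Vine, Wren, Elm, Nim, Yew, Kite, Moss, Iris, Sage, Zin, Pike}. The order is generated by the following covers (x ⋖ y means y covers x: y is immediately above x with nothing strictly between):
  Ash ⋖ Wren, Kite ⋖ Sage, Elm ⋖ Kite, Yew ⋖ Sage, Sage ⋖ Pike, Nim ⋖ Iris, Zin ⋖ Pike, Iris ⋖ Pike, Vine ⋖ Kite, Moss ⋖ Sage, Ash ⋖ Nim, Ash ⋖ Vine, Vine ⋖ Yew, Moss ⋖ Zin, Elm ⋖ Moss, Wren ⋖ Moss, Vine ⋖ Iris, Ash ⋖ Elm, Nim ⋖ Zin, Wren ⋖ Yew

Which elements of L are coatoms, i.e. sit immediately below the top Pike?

Iris, Sage, Zin

The coatoms are exactly the elements covered by Pike: Iris, Sage, Zin.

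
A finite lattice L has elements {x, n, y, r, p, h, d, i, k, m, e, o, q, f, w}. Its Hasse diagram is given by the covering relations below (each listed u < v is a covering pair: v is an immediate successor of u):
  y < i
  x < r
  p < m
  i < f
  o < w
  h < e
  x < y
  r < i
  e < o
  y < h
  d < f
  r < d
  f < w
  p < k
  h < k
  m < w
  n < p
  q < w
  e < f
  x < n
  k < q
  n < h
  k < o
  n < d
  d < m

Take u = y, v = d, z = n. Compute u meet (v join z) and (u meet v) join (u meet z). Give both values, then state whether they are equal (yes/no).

v join z = d, so u meet (v join z) = y meet d = x.
u meet v = x and u meet z = x, so (u meet v) join (u meet z) = x join x = x.
Equal: yes.

x; x; yes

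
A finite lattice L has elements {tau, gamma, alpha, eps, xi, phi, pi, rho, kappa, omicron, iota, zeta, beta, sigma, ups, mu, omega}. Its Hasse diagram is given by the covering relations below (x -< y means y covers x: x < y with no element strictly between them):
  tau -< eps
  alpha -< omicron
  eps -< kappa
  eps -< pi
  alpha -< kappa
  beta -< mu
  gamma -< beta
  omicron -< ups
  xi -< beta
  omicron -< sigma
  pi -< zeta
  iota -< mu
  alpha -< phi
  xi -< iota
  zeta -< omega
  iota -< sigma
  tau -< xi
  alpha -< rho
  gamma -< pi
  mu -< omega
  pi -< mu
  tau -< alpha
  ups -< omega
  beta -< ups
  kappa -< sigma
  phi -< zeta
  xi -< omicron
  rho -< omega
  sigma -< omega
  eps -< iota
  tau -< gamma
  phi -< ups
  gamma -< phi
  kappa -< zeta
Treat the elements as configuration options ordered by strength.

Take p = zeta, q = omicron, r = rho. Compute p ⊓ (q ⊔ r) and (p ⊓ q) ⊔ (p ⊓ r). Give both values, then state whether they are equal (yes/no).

zeta; alpha; no

q ⊔ r = omega, so p ⊓ (q ⊔ r) = zeta ⊓ omega = zeta.
p ⊓ q = alpha and p ⊓ r = alpha, so (p ⊓ q) ⊔ (p ⊓ r) = alpha ⊔ alpha = alpha.
Equal: no.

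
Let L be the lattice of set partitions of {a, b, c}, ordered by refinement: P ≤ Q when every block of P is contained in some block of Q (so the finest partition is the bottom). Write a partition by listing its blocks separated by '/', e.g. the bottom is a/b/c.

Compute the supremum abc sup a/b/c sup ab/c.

Common upper bounds of {abc, a/b/c, ab/c}: abc.
The least among these is abc.

abc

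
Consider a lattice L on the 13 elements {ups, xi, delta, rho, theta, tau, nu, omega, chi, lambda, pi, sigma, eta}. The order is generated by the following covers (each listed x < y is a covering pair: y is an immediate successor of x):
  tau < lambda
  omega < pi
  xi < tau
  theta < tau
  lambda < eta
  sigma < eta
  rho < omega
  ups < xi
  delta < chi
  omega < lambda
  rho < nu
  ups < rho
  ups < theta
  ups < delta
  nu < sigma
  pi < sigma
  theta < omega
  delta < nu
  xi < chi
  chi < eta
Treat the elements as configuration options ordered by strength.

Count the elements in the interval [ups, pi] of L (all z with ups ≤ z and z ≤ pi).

The interval [ups, pi] = {omega, pi, rho, theta, ups}, which has 5 elements.

5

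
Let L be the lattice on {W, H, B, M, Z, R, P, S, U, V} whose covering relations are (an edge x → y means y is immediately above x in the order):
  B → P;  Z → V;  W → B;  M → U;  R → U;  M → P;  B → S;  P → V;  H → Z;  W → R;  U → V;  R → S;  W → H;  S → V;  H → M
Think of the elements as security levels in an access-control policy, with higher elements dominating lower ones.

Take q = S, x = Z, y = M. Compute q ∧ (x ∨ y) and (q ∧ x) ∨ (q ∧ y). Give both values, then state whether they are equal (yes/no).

x ∨ y = V, so q ∧ (x ∨ y) = S ∧ V = S.
q ∧ x = W and q ∧ y = W, so (q ∧ x) ∨ (q ∧ y) = W ∨ W = W.
Equal: no.

S; W; no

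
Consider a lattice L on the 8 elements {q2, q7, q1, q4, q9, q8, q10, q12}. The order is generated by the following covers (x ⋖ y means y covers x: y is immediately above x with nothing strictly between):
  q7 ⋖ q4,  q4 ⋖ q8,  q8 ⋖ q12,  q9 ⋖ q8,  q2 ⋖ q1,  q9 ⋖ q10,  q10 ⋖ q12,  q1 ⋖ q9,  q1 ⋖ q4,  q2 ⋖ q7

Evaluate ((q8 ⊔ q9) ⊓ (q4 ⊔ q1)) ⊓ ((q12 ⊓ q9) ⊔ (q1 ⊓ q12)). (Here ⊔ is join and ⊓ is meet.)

q1

q8 ∨ q9 = q8
q4 ∨ q1 = q4
q8 ∧ q4 = q4
q12 ∧ q9 = q9
q1 ∧ q12 = q1
q9 ∨ q1 = q9
q4 ∧ q9 = q1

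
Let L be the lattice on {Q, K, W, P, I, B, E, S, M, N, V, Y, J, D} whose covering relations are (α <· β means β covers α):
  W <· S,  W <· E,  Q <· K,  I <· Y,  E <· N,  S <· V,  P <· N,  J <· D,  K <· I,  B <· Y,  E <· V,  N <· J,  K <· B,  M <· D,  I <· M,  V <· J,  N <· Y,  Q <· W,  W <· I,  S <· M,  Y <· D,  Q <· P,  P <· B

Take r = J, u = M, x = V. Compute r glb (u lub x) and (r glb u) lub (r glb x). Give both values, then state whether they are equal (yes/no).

J; V; no

u lub x = D, so r glb (u lub x) = J glb D = J.
r glb u = S and r glb x = V, so (r glb u) lub (r glb x) = S lub V = V.
Equal: no.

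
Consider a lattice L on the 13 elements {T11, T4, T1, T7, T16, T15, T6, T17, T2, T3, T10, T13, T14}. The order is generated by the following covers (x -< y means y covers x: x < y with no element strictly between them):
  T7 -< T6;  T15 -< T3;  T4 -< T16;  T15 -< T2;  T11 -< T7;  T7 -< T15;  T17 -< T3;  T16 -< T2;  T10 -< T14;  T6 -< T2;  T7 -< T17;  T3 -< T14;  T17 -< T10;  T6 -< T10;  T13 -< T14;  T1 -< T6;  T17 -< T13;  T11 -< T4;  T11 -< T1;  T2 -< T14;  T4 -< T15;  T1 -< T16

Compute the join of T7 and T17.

T17

Common upper bounds of {T7, T17}: T10, T13, T14, T17, T3.
The least among these is T17.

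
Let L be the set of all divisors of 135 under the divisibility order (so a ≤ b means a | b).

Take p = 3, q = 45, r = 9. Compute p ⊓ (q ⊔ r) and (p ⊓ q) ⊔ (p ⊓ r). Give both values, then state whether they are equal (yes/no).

3; 3; yes

q ⊔ r = 45, so p ⊓ (q ⊔ r) = 3 ⊓ 45 = 3.
p ⊓ q = 3 and p ⊓ r = 3, so (p ⊓ q) ⊔ (p ⊓ r) = 3 ⊔ 3 = 3.
Equal: yes.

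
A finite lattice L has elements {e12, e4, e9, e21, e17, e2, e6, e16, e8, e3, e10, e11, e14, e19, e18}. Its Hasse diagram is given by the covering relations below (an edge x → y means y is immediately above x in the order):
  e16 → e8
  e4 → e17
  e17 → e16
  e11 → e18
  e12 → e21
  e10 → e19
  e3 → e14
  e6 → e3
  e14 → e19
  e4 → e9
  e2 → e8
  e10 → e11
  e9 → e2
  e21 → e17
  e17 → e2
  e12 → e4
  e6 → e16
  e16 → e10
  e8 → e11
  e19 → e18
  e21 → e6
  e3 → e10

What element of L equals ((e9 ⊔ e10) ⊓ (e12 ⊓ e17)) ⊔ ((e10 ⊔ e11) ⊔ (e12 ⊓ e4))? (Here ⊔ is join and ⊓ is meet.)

e11

e9 ∨ e10 = e11
e12 ∧ e17 = e12
e11 ∧ e12 = e12
e10 ∨ e11 = e11
e12 ∧ e4 = e12
e11 ∨ e12 = e11
e12 ∨ e11 = e11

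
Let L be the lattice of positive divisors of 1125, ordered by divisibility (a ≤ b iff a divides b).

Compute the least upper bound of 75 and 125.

In the divisibility order, the join is the least common multiple: lcm(75, 125) = 375.

375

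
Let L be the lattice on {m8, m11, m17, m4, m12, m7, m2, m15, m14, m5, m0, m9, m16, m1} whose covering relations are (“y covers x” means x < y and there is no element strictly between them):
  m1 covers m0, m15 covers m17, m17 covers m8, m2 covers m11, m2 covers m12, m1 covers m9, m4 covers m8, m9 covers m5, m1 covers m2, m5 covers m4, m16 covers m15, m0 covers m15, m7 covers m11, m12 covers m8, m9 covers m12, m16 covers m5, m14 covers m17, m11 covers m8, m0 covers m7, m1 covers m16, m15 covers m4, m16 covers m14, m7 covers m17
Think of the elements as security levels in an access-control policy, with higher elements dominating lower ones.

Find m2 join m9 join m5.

m1

Common upper bounds of {m2, m9, m5}: m1.
The least among these is m1.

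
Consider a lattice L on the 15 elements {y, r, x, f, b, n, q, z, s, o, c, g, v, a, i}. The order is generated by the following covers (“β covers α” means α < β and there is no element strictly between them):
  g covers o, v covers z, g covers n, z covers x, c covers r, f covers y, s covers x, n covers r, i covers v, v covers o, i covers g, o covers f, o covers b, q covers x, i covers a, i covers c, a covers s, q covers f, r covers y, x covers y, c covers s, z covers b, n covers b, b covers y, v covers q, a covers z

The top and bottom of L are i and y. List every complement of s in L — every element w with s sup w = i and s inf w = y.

Need w with s ∨ w = i and s ∧ w = y.
Checking each element gives: f, g, n, o.

f, g, n, o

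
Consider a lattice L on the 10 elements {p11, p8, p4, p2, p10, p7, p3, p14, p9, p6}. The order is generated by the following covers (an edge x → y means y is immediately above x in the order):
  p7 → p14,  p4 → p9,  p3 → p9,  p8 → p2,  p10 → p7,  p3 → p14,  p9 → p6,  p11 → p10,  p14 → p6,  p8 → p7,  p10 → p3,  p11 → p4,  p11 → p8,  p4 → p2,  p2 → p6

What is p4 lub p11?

Common upper bounds of {p4, p11}: p2, p4, p6, p9.
The least among these is p4.

p4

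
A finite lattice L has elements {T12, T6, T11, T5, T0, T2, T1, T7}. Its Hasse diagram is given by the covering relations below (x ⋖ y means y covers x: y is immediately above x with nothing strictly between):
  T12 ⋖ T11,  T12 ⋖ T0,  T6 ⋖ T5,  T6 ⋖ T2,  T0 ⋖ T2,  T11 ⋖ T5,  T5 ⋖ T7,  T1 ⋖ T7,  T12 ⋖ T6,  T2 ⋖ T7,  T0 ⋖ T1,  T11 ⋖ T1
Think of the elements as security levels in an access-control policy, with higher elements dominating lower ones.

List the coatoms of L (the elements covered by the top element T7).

The coatoms are exactly the elements covered by T7: T1, T2, T5.

T1, T2, T5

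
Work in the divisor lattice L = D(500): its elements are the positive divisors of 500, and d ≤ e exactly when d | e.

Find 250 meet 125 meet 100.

In the divisibility order, the meet is the greatest common divisor: gcd(250, 125, 100) = 25.

25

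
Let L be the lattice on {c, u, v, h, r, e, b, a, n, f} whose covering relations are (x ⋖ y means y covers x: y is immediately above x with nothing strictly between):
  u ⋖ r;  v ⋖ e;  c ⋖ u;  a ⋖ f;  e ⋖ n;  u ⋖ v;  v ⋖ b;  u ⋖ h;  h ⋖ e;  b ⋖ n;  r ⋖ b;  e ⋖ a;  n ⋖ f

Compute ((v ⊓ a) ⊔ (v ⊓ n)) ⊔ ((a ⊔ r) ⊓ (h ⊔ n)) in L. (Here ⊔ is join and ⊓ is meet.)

n

v ∧ a = v
v ∧ n = v
v ∨ v = v
a ∨ r = f
h ∨ n = n
f ∧ n = n
v ∨ n = n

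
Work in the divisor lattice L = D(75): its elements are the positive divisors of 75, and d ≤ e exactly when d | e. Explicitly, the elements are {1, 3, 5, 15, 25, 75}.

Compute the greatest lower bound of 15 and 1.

In the divisibility order, the meet is the greatest common divisor: gcd(15, 1) = 1.

1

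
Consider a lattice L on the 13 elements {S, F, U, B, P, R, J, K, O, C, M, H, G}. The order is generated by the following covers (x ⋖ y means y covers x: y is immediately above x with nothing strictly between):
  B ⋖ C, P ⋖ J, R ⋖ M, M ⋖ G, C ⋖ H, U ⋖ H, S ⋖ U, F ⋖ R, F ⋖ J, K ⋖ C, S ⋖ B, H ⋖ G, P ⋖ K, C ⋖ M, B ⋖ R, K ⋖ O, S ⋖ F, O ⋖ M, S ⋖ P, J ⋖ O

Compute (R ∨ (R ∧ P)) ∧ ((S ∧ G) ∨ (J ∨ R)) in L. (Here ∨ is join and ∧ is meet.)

R

R ∧ P = S
R ∨ S = R
S ∧ G = S
J ∨ R = M
S ∨ M = M
R ∧ M = R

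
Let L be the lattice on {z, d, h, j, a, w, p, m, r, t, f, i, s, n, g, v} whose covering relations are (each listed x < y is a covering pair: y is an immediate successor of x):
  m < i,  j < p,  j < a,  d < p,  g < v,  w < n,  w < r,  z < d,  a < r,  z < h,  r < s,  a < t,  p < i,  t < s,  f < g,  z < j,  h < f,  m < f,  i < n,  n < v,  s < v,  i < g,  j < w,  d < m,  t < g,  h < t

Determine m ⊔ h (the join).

f

Common upper bounds of {m, h}: f, g, v.
The least among these is f.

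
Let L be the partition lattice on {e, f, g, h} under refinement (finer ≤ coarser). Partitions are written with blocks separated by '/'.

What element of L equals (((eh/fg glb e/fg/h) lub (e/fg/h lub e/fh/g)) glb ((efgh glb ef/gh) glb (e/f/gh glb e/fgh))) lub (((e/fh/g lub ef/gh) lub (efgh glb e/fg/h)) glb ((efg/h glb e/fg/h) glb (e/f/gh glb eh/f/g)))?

eh/fg ∧ e/fg/h = e/fg/h
e/fg/h ∨ e/fh/g = e/fgh
e/fg/h ∨ e/fgh = e/fgh
efgh ∧ ef/gh = ef/gh
e/f/gh ∧ e/fgh = e/f/gh
ef/gh ∧ e/f/gh = e/f/gh
e/fgh ∧ e/f/gh = e/f/gh
e/fh/g ∨ ef/gh = efgh
efgh ∧ e/fg/h = e/fg/h
efgh ∨ e/fg/h = efgh
efg/h ∧ e/fg/h = e/fg/h
e/f/gh ∧ eh/f/g = e/f/g/h
e/fg/h ∧ e/f/g/h = e/f/g/h
efgh ∧ e/f/g/h = e/f/g/h
e/f/gh ∨ e/f/g/h = e/f/gh

e/f/gh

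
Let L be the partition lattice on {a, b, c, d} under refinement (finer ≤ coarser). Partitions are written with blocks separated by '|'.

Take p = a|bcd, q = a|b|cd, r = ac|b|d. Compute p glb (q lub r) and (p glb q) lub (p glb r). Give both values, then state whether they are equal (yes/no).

q lub r = acd|b, so p glb (q lub r) = a|bcd glb acd|b = a|b|cd.
p glb q = a|b|cd and p glb r = a|b|c|d, so (p glb q) lub (p glb r) = a|b|cd lub a|b|c|d = a|b|cd.
Equal: yes.

a|b|cd; a|b|cd; yes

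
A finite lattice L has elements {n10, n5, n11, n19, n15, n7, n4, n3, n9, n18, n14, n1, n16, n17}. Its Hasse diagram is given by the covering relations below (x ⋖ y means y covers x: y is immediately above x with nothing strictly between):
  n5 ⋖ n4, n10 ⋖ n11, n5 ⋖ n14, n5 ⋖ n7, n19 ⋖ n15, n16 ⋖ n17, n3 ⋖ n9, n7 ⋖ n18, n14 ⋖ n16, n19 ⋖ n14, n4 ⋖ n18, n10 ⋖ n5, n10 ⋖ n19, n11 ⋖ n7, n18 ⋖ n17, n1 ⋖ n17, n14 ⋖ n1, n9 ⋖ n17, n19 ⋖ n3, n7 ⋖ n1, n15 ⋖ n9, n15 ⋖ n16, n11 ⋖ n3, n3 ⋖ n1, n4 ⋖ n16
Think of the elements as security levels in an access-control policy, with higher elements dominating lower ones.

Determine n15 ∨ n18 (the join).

n17

Common upper bounds of {n15, n18}: n17.
The least among these is n17.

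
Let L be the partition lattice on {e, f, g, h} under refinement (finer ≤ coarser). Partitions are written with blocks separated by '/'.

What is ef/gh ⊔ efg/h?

The join of ef/gh and efg/h merges any blocks that overlap across the partitions, giving efgh.

efgh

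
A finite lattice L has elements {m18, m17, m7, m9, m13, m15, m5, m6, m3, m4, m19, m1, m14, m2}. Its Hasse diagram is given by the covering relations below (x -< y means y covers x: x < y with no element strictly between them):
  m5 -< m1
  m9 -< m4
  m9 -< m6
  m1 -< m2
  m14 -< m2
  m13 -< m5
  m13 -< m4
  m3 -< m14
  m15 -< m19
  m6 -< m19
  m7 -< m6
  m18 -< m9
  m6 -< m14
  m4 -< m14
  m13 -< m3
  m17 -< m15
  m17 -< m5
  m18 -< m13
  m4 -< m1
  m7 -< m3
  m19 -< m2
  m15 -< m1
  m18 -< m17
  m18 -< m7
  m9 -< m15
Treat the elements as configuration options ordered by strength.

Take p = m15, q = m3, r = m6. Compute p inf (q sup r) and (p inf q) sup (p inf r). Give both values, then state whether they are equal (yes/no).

q sup r = m14, so p inf (q sup r) = m15 inf m14 = m9.
p inf q = m18 and p inf r = m9, so (p inf q) sup (p inf r) = m18 sup m9 = m9.
Equal: yes.

m9; m9; yes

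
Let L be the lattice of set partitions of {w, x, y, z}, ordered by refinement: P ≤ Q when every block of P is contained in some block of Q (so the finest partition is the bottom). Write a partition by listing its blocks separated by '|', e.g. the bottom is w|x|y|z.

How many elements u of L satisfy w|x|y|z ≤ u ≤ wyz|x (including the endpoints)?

5

The interval [w|x|y|z, wyz|x] = {wyz|x, wy|x|z, wz|x|y, w|x|yz, w|x|y|z}, which has 5 elements.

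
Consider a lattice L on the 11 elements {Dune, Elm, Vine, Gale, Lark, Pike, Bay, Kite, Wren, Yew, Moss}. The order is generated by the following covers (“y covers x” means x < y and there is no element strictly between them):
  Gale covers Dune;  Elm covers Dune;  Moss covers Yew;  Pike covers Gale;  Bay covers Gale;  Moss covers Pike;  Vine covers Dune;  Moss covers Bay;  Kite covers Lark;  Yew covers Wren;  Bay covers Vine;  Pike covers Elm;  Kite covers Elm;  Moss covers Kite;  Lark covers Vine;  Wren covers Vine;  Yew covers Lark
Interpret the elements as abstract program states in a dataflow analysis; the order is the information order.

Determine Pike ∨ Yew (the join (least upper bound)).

Common upper bounds of {Pike, Yew}: Moss.
The least among these is Moss.

Moss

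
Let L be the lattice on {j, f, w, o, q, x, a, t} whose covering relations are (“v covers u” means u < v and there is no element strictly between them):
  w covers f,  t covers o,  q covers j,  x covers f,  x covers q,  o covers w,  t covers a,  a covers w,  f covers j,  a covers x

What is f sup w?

w

Common upper bounds of {f, w}: a, o, t, w.
The least among these is w.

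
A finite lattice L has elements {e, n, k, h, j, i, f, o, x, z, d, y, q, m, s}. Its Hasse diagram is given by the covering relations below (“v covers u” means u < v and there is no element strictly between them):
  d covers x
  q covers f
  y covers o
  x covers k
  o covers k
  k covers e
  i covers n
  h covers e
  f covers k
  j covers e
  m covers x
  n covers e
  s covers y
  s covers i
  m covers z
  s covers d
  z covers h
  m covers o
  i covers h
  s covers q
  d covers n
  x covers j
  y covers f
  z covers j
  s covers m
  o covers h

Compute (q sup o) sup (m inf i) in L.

s

q ∨ o = s
m ∧ i = h
s ∨ h = s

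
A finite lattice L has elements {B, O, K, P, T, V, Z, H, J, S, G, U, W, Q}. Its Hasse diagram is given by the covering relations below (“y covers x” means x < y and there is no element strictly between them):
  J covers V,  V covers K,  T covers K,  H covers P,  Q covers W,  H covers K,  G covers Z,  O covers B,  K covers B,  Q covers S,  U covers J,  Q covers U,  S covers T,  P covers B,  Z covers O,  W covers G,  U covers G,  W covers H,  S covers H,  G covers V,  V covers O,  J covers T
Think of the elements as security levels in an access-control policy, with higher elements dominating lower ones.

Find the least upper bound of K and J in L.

J

Common upper bounds of {K, J}: J, Q, U.
The least among these is J.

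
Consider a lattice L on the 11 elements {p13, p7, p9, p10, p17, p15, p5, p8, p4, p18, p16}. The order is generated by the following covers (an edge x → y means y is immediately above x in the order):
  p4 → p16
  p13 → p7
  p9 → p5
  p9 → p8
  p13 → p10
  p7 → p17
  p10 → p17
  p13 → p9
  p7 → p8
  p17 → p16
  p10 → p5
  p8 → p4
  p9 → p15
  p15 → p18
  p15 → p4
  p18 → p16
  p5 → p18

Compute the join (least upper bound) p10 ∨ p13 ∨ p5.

Common upper bounds of {p10, p13, p5}: p16, p18, p5.
The least among these is p5.

p5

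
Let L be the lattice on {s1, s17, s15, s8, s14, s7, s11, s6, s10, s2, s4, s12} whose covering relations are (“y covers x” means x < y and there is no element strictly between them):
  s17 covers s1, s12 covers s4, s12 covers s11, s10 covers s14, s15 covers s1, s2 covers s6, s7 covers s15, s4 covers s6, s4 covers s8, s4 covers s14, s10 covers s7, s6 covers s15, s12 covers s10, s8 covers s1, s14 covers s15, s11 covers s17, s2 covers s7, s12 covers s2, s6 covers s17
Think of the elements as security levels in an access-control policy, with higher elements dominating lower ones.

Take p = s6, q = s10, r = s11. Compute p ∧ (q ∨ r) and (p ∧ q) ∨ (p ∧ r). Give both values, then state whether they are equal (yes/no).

s6; s6; yes

q ∨ r = s12, so p ∧ (q ∨ r) = s6 ∧ s12 = s6.
p ∧ q = s15 and p ∧ r = s17, so (p ∧ q) ∨ (p ∧ r) = s15 ∨ s17 = s6.
Equal: yes.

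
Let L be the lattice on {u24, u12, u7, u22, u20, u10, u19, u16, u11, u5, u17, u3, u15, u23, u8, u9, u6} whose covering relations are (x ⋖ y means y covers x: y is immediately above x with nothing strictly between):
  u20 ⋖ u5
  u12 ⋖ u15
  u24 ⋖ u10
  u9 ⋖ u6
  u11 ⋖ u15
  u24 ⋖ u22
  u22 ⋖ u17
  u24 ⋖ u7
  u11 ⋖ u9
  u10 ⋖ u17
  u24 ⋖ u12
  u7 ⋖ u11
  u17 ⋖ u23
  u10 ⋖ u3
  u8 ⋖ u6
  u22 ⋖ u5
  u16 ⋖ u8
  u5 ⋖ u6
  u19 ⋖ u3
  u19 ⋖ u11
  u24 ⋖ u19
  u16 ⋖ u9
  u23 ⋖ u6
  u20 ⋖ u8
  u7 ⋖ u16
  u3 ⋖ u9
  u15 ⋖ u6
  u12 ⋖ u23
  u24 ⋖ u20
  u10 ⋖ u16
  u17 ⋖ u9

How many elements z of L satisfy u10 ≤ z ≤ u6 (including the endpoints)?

The interval [u10, u6] = {u10, u16, u17, u23, u3, u6, u8, u9}, which has 8 elements.

8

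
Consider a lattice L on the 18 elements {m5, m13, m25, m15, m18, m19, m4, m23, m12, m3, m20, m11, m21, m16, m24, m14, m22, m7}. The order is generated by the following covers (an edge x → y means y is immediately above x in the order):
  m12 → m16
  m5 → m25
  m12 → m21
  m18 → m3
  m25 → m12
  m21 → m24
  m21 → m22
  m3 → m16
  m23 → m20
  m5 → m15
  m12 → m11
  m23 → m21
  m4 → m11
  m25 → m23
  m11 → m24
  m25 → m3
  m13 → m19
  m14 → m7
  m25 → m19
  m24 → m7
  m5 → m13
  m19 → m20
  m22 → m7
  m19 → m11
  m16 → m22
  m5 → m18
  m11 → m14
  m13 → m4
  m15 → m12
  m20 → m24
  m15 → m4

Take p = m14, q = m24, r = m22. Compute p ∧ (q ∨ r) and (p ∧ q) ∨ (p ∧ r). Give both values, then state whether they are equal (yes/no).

m14; m11; no

q ∨ r = m7, so p ∧ (q ∨ r) = m14 ∧ m7 = m14.
p ∧ q = m11 and p ∧ r = m12, so (p ∧ q) ∨ (p ∧ r) = m11 ∨ m12 = m11.
Equal: no.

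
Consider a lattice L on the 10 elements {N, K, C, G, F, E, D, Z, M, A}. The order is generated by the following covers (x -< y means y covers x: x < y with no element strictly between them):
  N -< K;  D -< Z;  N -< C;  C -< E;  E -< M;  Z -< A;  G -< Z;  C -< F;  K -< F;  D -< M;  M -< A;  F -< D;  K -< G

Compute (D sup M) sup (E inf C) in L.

D ∨ M = M
E ∧ C = C
M ∨ C = M

M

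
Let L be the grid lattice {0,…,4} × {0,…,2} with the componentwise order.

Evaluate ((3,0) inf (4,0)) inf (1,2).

(1,0)

(3,0) ∧ (4,0) = (3,0)
(3,0) ∧ (1,2) = (1,0)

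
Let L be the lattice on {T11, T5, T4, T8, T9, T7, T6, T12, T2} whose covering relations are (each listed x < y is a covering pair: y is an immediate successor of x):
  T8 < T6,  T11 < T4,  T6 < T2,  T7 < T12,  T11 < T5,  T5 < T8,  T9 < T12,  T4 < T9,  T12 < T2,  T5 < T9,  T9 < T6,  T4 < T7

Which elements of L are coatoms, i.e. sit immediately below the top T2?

The coatoms are exactly the elements covered by T2: T12, T6.

T12, T6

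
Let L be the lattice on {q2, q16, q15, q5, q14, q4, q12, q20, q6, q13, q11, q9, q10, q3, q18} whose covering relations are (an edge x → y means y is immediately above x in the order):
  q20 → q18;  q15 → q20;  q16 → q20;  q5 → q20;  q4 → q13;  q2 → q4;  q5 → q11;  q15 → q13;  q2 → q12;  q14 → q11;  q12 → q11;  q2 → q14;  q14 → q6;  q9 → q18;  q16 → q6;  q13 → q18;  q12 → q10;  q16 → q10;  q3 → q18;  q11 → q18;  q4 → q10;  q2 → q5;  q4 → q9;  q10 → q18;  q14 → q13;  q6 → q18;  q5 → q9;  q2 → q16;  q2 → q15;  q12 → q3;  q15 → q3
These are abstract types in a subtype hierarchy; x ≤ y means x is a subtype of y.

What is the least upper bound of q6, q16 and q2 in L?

Common upper bounds of {q6, q16, q2}: q18, q6.
The least among these is q6.

q6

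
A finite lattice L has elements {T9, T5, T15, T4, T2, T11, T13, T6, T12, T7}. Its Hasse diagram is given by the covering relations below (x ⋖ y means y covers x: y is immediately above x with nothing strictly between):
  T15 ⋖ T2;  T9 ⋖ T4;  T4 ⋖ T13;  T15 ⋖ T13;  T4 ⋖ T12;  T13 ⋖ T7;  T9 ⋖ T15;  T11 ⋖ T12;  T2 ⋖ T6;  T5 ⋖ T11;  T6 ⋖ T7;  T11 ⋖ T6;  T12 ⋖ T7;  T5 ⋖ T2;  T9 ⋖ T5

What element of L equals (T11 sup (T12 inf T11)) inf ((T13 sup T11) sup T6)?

T11

T12 ∧ T11 = T11
T11 ∨ T11 = T11
T13 ∨ T11 = T7
T7 ∨ T6 = T7
T11 ∧ T7 = T11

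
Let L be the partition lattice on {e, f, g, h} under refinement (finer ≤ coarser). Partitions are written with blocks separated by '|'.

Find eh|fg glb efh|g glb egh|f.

Common lower bounds of {eh|fg, efh|g, egh|f}: eh|f|g, e|f|g|h.
The greatest among these is eh|f|g.

eh|f|g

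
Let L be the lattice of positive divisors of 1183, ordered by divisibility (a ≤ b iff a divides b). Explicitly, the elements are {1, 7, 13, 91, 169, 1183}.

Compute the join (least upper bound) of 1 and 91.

Common upper bounds of {1, 91}: 1183, 91.
The least among these is 91.

91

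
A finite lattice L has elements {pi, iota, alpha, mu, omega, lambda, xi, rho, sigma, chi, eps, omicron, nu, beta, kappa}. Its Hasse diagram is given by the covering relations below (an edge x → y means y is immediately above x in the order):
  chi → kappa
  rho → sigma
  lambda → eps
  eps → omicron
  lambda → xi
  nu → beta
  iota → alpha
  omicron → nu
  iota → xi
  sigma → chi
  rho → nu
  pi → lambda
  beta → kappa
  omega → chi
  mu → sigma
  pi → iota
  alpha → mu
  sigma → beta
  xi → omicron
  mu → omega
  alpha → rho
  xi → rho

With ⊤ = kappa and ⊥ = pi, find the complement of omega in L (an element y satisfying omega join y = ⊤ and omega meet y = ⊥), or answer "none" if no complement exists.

eps

Need y with omega ∨ y = kappa and omega ∧ y = pi.
Checking each element gives: eps.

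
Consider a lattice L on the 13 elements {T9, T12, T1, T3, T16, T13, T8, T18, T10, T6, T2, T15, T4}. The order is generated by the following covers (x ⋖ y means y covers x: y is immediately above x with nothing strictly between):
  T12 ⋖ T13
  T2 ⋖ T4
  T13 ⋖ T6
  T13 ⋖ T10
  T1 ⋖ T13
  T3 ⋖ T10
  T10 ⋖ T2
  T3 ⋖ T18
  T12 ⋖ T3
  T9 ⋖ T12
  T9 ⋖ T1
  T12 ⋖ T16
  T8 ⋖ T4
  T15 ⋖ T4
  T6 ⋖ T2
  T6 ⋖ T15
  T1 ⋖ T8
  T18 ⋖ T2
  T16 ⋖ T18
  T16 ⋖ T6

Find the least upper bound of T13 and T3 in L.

Common upper bounds of {T13, T3}: T10, T2, T4.
The least among these is T10.

T10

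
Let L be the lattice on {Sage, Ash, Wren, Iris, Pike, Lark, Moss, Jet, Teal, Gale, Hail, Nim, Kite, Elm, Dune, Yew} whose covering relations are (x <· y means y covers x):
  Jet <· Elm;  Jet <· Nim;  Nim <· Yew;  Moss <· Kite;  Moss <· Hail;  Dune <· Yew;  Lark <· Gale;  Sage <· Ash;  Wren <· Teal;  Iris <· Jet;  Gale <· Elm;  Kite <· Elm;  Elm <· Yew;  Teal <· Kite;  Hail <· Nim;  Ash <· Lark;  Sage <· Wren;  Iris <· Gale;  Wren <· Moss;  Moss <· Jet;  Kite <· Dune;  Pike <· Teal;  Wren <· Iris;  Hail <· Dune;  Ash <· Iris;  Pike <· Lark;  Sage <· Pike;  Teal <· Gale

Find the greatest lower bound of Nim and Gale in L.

Common lower bounds of {Nim, Gale}: Ash, Iris, Sage, Wren.
The greatest among these is Iris.

Iris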